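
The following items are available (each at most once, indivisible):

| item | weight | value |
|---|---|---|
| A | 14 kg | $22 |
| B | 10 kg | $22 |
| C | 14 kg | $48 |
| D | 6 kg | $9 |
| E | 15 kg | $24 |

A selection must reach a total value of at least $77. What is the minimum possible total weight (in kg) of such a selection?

Subsets with value ≥ 77, sorted by total weight:
- B+C+D: weight 30, value 79
- A+C+D: weight 34, value 79
Minimum weight: 30 kg.

30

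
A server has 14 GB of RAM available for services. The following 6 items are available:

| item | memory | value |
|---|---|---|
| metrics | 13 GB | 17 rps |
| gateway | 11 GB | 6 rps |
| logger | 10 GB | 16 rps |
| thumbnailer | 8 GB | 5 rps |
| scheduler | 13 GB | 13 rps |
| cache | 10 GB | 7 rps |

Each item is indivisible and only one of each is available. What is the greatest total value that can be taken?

This is a 0/1 knapsack; check combinations near the capacity.
- metrics: memory 13, value 17
- logger: memory 10, value 16
- scheduler: memory 13, value 13
- cache: memory 10, value 7
Best: 17 rps.

17 rps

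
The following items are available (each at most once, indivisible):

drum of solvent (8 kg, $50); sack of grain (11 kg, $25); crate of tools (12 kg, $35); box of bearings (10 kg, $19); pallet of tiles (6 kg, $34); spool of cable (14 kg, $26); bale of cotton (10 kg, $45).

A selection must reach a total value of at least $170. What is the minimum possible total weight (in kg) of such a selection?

Subsets with value ≥ 170, sorted by total weight:
- drum of solvent+sack of grain+box of bearings+pallet of tiles+bale of cotton: weight 45, value 173
- drum of solvent+crate of tools+box of bearings+pallet of tiles+bale of cotton: weight 46, value 183
- drum of solvent+sack of grain+crate of tools+pallet of tiles+bale of cotton: weight 47, value 189
- drum of solvent+box of bearings+pallet of tiles+spool of cable+bale of cotton: weight 48, value 174
Minimum weight: 45 kg.

45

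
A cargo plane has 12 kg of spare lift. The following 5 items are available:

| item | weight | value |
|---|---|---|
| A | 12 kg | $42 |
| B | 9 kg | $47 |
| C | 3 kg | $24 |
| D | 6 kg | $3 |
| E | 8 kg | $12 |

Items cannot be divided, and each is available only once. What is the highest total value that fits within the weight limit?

Check high-value combinations within 12 kg:
- B+C: weight 9+3=12, value 47+24=71
- B: weight 9, value 47
- A: weight 12, value 42
- C+E: weight 3+8=11, value 24+12=36
- C+D: weight 3+6=9, value 24+3=27
Best: $71.

$71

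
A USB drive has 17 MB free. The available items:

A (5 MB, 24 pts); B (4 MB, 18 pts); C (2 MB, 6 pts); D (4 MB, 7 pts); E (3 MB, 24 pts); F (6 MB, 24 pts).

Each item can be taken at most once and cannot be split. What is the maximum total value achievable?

Check high-value combinations within 17 MB:
- A+C+E+F: size 5+2+3+6=16, value 24+6+24+24=78
- A+B+D+E: size 5+4+4+3=16, value 24+18+7+24=73
- B+D+E+F: size 4+4+3+6=17, value 18+7+24+24=73
- A+B+C+E: size 5+4+2+3=14, value 24+18+6+24=72
- A+E+F: size 5+3+6=14, value 24+24+24=72
Best: 78 pts.

78 pts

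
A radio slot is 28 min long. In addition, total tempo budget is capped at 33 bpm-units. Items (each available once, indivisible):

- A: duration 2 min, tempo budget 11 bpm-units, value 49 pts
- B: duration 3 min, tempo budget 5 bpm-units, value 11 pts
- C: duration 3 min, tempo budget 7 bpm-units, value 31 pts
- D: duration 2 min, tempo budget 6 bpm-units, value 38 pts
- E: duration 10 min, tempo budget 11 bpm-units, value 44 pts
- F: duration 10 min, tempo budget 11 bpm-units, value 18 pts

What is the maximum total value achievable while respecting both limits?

142 pts

Feasible sets respecting both limits:
- A+B+D+E: duration 17, tempo budget 33, value 142
- A+D+E: duration 14, tempo budget 28, value 131
- A+B+C+D: duration 10, tempo budget 29, value 129
Best: 142 pts.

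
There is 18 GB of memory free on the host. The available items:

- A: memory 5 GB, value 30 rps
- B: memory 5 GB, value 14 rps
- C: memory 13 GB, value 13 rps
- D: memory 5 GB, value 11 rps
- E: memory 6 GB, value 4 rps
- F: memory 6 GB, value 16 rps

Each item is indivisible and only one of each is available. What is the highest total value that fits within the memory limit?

60 rps

Check high-value combinations within 18 GB:
- A+B+F: memory 5+5+6=16, value 30+14+16=60
- A+D+F: memory 5+5+6=16, value 30+11+16=57
- A+B+D: memory 5+5+5=15, value 30+14+11=55
- A+E+F: memory 5+6+6=17, value 30+4+16=50
Best: 60 rps.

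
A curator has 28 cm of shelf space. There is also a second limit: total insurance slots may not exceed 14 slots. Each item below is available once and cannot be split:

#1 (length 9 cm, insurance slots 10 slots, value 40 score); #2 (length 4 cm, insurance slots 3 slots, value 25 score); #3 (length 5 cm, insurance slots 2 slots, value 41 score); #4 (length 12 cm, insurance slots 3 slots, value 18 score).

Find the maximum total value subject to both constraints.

Feasible sets respecting both limits:
- #2+#3+#4: length 21, insurance slots 8, value 84
- #1+#3: length 14, insurance slots 12, value 81
- #2+#3: length 9, insurance slots 5, value 66
- #1+#2: length 13, insurance slots 13, value 65
Best: 84 score.

84 score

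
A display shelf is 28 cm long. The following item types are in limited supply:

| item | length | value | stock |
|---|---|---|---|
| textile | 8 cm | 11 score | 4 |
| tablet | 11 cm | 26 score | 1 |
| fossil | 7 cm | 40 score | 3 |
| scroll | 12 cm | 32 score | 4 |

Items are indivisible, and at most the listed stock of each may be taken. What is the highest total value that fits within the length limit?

120 score

Top feasible selections:
- 3×fossil: length 21, value 120
- 2×fossil + 1×scroll: length 26, value 112
- 1×tablet + 2×fossil: length 25, value 106
- 1×textile + 2×fossil: length 22, value 91
Best: 120 score.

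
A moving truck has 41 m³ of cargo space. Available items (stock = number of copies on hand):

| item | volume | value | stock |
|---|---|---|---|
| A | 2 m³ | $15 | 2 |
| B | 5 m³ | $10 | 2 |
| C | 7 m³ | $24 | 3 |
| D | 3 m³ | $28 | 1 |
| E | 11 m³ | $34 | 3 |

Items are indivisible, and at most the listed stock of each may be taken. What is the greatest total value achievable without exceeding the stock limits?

$164

Top feasible selections:
- 2×A + 3×C + 1×D + 1×E: volume 39, value 164
- 2×A + 1×D + 3×E: volume 40, value 160
- 2×A + 1×B + 1×C + 1×D + 2×E: volume 41, value 160
Best: $164.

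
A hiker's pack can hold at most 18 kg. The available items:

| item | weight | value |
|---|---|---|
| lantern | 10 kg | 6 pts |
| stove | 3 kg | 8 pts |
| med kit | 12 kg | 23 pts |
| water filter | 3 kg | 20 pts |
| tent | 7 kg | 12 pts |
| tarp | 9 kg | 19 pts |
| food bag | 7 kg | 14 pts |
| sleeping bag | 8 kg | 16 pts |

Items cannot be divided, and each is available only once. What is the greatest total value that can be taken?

This is a 0/1 knapsack; check combinations near the capacity.
- stove+med kit+water filter: weight 3+12+3=18, value 8+23+20=51
- water filter+food bag+sleeping bag: weight 3+7+8=18, value 20+14+16=50
- water filter+tent+sleeping bag: weight 3+7+8=18, value 20+12+16=48
Best: 51 pts.

51 pts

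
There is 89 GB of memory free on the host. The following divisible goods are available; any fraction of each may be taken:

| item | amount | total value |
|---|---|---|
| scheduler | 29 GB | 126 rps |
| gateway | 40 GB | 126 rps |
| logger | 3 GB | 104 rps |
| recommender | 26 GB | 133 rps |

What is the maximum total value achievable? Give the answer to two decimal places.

Take in order of value per unit:
- logger (104/3 per unit): all 3 → value 104, running total 104.00
- recommender (133/26 per unit): all 26 → value 133, running total 237.00
- scheduler (126/29 per unit): all 29 → value 126, running total 363.00
- gateway (126/40 per unit): 31 of 40 → value 31×126/40 = 97.6500, running total 460.65
Total 460.65.

460.65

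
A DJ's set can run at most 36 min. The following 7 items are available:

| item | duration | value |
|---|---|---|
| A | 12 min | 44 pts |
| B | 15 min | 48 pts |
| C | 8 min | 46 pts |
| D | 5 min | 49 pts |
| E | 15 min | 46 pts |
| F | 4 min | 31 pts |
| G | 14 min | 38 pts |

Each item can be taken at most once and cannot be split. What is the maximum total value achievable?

Check high-value combinations within 36 min:
- B+C+D+F: duration 15+8+5+4=32, value 48+46+49+31=174
- C+D+E+F: duration 8+5+15+4=32, value 46+49+46+31=172
- A+B+D+F: duration 12+15+5+4=36, value 44+48+49+31=172
Best: 174 pts.

174 pts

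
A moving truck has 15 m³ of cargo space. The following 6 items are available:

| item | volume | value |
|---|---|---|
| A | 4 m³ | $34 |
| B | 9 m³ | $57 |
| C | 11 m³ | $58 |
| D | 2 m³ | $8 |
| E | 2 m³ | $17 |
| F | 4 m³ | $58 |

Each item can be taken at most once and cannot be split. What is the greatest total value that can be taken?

Check high-value combinations within 15 m³:
- B+E+F: volume 9+2+4=15, value 57+17+58=132
- B+D+F: volume 9+2+4=15, value 57+8+58=123
- A+D+E+F: volume 4+2+2+4=12, value 34+8+17+58=117
- C+F: volume 11+4=15, value 58+58=116
Best: $132.

$132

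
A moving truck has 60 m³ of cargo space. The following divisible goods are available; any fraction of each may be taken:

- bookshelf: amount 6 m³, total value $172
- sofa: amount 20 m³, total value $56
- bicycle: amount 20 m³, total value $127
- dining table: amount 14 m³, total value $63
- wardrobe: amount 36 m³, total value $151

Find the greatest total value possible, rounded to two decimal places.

445.89

Take in order of value per unit:
- bookshelf (172/6 per unit): all 6 → value 172, running total 172.00
- bicycle (127/20 per unit): all 20 → value 127, running total 299.00
- dining table (63/14 per unit): all 14 → value 63, running total 362.00
- wardrobe (151/36 per unit): 20 of 36 → value 20×151/36 = 83.8889, running total 445.89
Total 445.89.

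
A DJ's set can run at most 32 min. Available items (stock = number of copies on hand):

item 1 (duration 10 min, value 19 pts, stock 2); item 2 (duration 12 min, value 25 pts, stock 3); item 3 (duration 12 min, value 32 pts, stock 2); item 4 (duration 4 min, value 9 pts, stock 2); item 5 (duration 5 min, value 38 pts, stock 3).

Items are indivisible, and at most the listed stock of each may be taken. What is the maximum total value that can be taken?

Best selections within duration 32 and stock limits:
- 1×item 3 + 1×item 4 + 3×item 5: duration 31, value 155
- 1×item 2 + 1×item 4 + 3×item 5: duration 31, value 148
Best: 155 pts.

155 pts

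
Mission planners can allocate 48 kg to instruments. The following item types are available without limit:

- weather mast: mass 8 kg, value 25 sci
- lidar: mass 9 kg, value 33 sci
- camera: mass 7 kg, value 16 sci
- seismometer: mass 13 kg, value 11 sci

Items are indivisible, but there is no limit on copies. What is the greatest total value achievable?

Best value-per-unit is lidar at 33/9, and filling with it alone uses mass 5×9=45. No mix of the others beats 5×33 = 165.

165 sci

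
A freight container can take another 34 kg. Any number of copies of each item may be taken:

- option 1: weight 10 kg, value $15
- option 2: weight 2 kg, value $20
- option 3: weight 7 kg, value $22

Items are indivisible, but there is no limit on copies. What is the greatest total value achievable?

Best value-per-unit is option 2 at 20/2, and filling with it alone uses weight 17×2=34. No mix of the others beats 17×20 = 340.

$340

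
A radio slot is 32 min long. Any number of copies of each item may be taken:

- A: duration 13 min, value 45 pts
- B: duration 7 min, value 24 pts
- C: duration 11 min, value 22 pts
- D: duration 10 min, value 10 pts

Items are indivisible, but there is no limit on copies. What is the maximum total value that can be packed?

Best value-per-unit is A at 45/13; filling with it alone gives 2×45 = 90.
Optimal mix: 4×B → duration 28, value 96.

96 pts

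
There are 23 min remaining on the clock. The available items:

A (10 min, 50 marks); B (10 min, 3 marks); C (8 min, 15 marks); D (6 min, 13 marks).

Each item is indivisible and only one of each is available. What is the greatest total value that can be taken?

This is a 0/1 knapsack; check combinations near the capacity.
- A+C: time 10+8=18, value 50+15=65
- A+D: time 10+6=16, value 50+13=63
- A+B: time 10+10=20, value 50+3=53
- A: time 10, value 50
Best: 65 marks.

65 marks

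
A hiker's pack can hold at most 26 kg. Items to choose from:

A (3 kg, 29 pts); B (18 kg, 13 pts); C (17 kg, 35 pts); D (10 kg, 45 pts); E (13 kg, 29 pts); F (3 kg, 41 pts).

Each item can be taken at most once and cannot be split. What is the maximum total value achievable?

115 pts

Check high-value combinations within 26 kg:
- A+D+F: weight 3+10+3=16, value 29+45+41=115
- D+E+F: weight 10+13+3=26, value 45+29+41=115
- A+C+F: weight 3+17+3=23, value 29+35+41=105
Best: 115 pts.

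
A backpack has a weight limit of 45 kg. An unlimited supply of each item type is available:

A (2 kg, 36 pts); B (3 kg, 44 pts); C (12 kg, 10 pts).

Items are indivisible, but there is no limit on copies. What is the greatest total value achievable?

Best value-per-unit is A at 36/2; filling with it alone gives 22×36 = 792.
Optimal mix: 21×A + 1×B → weight 45, value 800.

800 pts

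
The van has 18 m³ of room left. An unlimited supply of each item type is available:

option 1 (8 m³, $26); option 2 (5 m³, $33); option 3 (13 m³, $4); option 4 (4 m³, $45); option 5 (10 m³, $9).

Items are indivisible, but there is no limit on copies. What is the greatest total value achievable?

$180

Best value-per-unit is option 4 at 45/4, and filling with it alone uses volume 4×4=16. No mix of the others beats 4×45 = 180.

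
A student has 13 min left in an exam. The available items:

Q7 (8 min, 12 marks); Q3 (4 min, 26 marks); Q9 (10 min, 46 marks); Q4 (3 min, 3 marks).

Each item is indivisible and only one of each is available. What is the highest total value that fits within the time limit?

49 marks

This is a 0/1 knapsack; check combinations near the capacity.
- Q9+Q4: time 10+3=13, value 46+3=49
- Q9: time 10, value 46
- Q7+Q3: time 8+4=12, value 12+26=38
Best: 49 marks.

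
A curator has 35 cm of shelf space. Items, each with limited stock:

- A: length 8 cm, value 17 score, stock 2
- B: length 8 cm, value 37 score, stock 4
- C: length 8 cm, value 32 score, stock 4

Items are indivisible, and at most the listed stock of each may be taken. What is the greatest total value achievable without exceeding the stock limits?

148 score

Best selections within length 35 and stock limits:
- 4×B: length 32, value 148
- 3×B + 1×C: length 32, value 143
Best: 148 score.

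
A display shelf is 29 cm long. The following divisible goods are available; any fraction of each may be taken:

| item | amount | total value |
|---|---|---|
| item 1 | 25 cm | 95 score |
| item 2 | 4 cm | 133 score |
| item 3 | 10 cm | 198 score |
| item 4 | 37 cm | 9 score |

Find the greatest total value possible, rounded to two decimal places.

388.00

Take in order of value per unit:
- item 2 (133/4 per unit): all 4 → value 133, running total 133.00
- item 3 (198/10 per unit): all 10 → value 198, running total 331.00
- item 1 (95/25 per unit): 15 of 25 → value 15×95/25 = 57.0000, running total 388.00
Total 388.00.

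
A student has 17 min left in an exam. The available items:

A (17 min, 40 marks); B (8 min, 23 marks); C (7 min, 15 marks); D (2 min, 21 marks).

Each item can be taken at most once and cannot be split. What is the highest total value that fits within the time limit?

59 marks

Check high-value combinations within 17 min:
- B+C+D: time 8+7+2=17, value 23+15+21=59
- B+D: time 8+2=10, value 23+21=44
- A: time 17, value 40
- B+C: time 8+7=15, value 23+15=38
Best: 59 marks.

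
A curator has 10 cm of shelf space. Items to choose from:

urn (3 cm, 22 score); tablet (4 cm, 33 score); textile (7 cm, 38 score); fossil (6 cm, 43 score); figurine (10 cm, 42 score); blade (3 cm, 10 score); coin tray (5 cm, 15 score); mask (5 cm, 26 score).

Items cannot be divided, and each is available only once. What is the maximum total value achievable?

76 score

Check high-value combinations within 10 cm:
- tablet+fossil: length 4+6=10, value 33+43=76
- urn+fossil: length 3+6=9, value 22+43=65
- urn+tablet+blade: length 3+4+3=10, value 22+33+10=65
- urn+textile: length 3+7=10, value 22+38=60
Best: 76 score.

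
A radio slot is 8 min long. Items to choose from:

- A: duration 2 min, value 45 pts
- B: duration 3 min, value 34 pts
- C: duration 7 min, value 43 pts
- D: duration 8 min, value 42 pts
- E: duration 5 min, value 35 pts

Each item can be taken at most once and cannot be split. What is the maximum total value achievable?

This is a 0/1 knapsack; check combinations near the capacity.
- A+E: duration 2+5=7, value 45+35=80
- A+B: duration 2+3=5, value 45+34=79
- B+E: duration 3+5=8, value 34+35=69
- A: duration 2, value 45
Best: 80 pts.

80 pts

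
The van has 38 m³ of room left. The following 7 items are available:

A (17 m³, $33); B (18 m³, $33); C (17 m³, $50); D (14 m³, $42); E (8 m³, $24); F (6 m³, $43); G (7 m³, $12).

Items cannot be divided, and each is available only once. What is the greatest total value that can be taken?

$135

Check high-value combinations within 38 m³:
- C+D+F: volume 17+14+6=37, value 50+42+43=135
- C+E+F+G: volume 17+8+6+7=38, value 50+24+43+12=129
- D+E+F+G: volume 14+8+6+7=35, value 42+24+43+12=121
- A+D+F: volume 17+14+6=37, value 33+42+43=118
- B+D+F: volume 18+14+6=38, value 33+42+43=118
Best: $135.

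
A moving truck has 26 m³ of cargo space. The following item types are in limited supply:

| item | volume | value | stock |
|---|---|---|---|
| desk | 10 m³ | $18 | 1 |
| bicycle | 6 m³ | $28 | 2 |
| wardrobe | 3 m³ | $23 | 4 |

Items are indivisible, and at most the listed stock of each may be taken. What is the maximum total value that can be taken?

Best selections within volume 26 and stock limits:
- 2×bicycle + 4×wardrobe: volume 24, value 148
- 2×bicycle + 3×wardrobe: volume 21, value 125
- 1×bicycle + 4×wardrobe: volume 18, value 120
Best: $148.

$148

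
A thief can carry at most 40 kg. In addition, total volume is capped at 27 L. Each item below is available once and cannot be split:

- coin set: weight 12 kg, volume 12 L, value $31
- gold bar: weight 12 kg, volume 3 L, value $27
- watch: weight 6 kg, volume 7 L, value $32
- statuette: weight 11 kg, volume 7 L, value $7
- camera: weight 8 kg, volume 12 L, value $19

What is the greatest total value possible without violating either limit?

$90

Feasible sets respecting both limits:
- coin set+gold bar+watch: weight 30, volume 22, value 90
- gold bar+watch+camera: weight 26, volume 22, value 78
- coin set+gold bar+camera: weight 32, volume 27, value 77
Best: $90.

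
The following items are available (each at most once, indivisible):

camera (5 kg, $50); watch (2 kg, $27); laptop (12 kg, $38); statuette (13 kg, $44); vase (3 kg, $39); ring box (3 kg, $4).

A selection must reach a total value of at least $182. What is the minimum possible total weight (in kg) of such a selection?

Subsets with value ≥ 182, sorted by total weight:
- camera+watch+laptop+statuette+vase: weight 35, value 198
- camera+watch+laptop+statuette+vase+ring box: weight 38, value 202
Minimum weight: 35 kg.

35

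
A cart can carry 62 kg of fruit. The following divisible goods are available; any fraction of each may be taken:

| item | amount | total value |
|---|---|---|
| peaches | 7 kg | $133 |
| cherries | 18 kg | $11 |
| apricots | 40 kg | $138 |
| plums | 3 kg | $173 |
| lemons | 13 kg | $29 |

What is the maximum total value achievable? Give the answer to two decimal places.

Take in order of value per unit:
- plums (173/3 per unit): all 3 → value 173, running total 173.00
- peaches (133/7 per unit): all 7 → value 133, running total 306.00
- apricots (138/40 per unit): all 40 → value 138, running total 444.00
- lemons (29/13 per unit): 12 of 13 → value 12×29/13 = 26.7692, running total 470.77
Total 470.77.

470.77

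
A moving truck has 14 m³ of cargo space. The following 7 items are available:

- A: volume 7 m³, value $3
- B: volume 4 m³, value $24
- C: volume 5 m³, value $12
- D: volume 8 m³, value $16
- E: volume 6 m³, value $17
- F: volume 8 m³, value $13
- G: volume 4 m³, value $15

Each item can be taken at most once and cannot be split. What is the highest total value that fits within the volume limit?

$56

Check high-value combinations within 14 m³:
- B+E+G: volume 4+6+4=14, value 24+17+15=56
- B+C+G: volume 4+5+4=13, value 24+12+15=51
- B+E: volume 4+6=10, value 24+17=41
Best: $56.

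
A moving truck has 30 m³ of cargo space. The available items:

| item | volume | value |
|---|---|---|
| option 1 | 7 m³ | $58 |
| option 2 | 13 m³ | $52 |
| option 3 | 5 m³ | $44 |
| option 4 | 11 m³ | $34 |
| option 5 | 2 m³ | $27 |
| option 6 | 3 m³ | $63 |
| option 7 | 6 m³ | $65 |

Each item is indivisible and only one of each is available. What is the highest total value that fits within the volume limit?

$257

Check high-value combinations within 30 m³:
- option 1+option 3+option 5+option 6+option 7: volume 7+5+2+3+6=23, value 58+44+27+63+65=257
- option 2+option 3+option 5+option 6+option 7: volume 13+5+2+3+6=29, value 52+44+27+63+65=251
- option 1+option 4+option 5+option 6+option 7: volume 7+11+2+3+6=29, value 58+34+27+63+65=247
- option 1+option 2+option 3+option 5+option 6: volume 7+13+5+2+3=30, value 58+52+44+27+63=244
Best: $257.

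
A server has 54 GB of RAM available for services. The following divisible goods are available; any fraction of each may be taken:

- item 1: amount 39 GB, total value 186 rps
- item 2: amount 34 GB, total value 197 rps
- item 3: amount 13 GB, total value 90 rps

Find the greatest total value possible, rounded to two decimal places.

Take in order of value per unit:
- item 3 (90/13 per unit): all 13 → value 90, running total 90.00
- item 2 (197/34 per unit): all 34 → value 197, running total 287.00
- item 1 (186/39 per unit): 7 of 39 → value 7×186/39 = 33.3846, running total 320.38
Total 320.38.

320.38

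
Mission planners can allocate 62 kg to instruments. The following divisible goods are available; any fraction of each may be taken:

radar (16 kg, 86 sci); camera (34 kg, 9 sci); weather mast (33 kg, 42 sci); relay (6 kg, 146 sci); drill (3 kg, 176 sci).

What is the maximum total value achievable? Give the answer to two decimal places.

Take in order of value per unit:
- drill (176/3 per unit): all 3 → value 176, running total 176.00
- relay (146/6 per unit): all 6 → value 146, running total 322.00
- radar (86/16 per unit): all 16 → value 86, running total 408.00
- weather mast (42/33 per unit): all 33 → value 42, running total 450.00
- camera (9/34 per unit): 4 of 34 → value 4×9/34 = 1.0588, running total 451.06
Total 451.06.

451.06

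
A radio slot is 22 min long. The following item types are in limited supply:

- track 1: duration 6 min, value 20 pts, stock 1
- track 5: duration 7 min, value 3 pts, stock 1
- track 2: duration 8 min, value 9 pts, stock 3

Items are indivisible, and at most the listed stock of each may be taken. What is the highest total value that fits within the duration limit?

Best selections within duration 22 and stock limits:
- 1×track 1 + 2×track 2: duration 22, value 38
- 1×track 1 + 1×track 5 + 1×track 2: duration 21, value 32
- 1×track 1 + 1×track 2: duration 14, value 29
- 1×track 1 + 1×track 5: duration 13, value 23
Best: 38 pts.

38 pts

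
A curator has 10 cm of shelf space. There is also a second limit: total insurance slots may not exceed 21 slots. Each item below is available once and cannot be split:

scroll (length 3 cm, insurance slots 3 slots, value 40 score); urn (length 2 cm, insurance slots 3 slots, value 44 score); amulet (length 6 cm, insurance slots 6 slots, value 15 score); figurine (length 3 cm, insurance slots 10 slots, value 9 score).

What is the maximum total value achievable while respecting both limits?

93 score

Feasible sets respecting both limits:
- scroll+urn+figurine: length 8, insurance slots 16, value 93
- scroll+urn: length 5, insurance slots 6, value 84
- urn+amulet: length 8, insurance slots 9, value 59
- scroll+amulet: length 9, insurance slots 9, value 55
Best: 93 score.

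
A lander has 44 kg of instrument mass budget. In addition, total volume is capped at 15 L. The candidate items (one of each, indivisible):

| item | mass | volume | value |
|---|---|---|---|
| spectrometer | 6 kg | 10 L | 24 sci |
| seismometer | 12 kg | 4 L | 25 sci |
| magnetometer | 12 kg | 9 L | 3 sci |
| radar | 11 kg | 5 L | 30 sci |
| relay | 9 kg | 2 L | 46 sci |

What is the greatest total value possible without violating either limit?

101 sci

Feasible sets respecting both limits:
- seismometer+radar+relay: mass 32, volume 11, value 101
- radar+relay: mass 20, volume 7, value 76
- seismometer+magnetometer+relay: mass 33, volume 15, value 74
Best: 101 sci.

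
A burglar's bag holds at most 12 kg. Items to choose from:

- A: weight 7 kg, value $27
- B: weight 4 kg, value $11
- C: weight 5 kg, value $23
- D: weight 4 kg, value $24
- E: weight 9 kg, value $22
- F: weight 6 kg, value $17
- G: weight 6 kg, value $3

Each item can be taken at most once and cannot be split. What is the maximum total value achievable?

$51

This is a 0/1 knapsack; check combinations near the capacity.
- A+D: weight 7+4=11, value 27+24=51
- A+C: weight 7+5=12, value 27+23=50
- C+D: weight 5+4=9, value 23+24=47
- D+F: weight 4+6=10, value 24+17=41
Best: $51.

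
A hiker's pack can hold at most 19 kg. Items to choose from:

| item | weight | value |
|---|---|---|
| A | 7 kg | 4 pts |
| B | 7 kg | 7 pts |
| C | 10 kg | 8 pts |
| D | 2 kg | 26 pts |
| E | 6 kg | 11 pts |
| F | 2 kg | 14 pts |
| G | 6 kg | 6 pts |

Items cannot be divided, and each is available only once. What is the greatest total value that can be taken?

Check high-value combinations within 19 kg:
- B+D+E+F: weight 7+2+6+2=17, value 7+26+11+14=58
- D+E+F+G: weight 2+6+2+6=16, value 26+11+14+6=57
- A+D+E+F: weight 7+2+6+2=17, value 4+26+11+14=55
- B+D+F+G: weight 7+2+2+6=17, value 7+26+14+6=53
- D+E+F: weight 2+6+2=10, value 26+11+14=51
Best: 58 pts.

58 pts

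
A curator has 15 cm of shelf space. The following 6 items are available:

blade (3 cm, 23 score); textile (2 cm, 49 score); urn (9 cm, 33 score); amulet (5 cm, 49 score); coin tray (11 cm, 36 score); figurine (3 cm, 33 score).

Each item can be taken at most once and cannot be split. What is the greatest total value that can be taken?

This is a 0/1 knapsack; check combinations near the capacity.
- blade+textile+amulet+figurine: length 3+2+5+3=13, value 23+49+49+33=154
- textile+amulet+figurine: length 2+5+3=10, value 49+49+33=131
- blade+textile+amulet: length 3+2+5=10, value 23+49+49=121
Best: 154 score.

154 score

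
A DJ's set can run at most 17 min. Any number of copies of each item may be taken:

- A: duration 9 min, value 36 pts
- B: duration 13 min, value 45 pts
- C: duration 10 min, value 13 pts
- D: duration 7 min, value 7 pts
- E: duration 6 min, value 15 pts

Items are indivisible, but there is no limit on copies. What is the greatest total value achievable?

51 pts

Best value-per-unit is A at 36/9; filling with it alone gives 1×36 = 36.
Optimal mix: 1×A + 1×E → duration 15, value 51.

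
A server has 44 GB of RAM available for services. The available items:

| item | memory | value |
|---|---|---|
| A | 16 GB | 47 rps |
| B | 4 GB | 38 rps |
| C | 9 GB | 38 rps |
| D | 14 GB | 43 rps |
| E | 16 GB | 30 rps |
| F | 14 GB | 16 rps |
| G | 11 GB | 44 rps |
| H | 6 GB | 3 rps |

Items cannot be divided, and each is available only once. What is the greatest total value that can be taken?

Check high-value combinations within 44 GB:
- A+B+C+G: memory 16+4+9+11=40, value 47+38+38+44=167
- A+B+C+D: memory 16+4+9+14=43, value 47+38+38+43=166
- B+C+D+G+H: memory 4+9+14+11+6=44, value 38+38+43+44+3=166
- B+C+D+G: memory 4+9+14+11=38, value 38+38+43+44=163
Best: 167 rps.

167 rps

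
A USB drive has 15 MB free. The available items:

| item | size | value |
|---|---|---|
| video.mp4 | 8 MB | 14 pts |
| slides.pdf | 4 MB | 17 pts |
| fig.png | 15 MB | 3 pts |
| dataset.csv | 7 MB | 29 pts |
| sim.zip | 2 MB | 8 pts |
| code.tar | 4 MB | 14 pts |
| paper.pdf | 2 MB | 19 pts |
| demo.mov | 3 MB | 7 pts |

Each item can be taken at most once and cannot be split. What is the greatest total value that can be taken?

Check high-value combinations within 15 MB:
- slides.pdf+dataset.csv+sim.zip+paper.pdf: size 4+7+2+2=15, value 17+29+8+19=73
- dataset.csv+sim.zip+code.tar+paper.pdf: size 7+2+4+2=15, value 29+8+14+19=70
- slides.pdf+dataset.csv+paper.pdf: size 4+7+2=13, value 17+29+19=65
- slides.pdf+sim.zip+code.tar+paper.pdf+demo.mov: size 4+2+4+2+3=15, value 17+8+14+19+7=65
Best: 73 pts.

73 pts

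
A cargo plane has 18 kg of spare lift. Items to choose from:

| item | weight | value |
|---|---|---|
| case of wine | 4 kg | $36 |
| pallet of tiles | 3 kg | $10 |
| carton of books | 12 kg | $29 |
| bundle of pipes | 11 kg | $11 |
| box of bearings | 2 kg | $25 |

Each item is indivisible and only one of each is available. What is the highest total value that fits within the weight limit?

Check high-value combinations within 18 kg:
- case of wine+carton of books+box of bearings: weight 4+12+2=18, value 36+29+25=90
- case of wine+bundle of pipes+box of bearings: weight 4+11+2=17, value 36+11+25=72
- case of wine+pallet of tiles+box of bearings: weight 4+3+2=9, value 36+10+25=71
- case of wine+carton of books: weight 4+12=16, value 36+29=65
Best: $90.

$90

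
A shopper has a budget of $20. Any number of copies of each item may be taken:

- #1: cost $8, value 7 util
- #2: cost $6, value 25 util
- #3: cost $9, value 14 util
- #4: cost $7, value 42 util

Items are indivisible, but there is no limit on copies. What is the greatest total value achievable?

109 util

Best value-per-unit is #4 at 42/7; filling with it alone gives 2×42 = 84.
Optimal mix: 1×#2 + 2×#4 → cost 20, value 109.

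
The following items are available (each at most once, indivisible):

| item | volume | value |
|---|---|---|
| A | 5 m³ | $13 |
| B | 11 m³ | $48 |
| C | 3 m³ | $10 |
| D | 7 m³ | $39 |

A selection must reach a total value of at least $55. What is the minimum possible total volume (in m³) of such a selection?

Subsets with value ≥ 55, sorted by total volume:
- B+C: volume 14, value 58
- A+C+D: volume 15, value 62
Minimum volume: 14 m³.

14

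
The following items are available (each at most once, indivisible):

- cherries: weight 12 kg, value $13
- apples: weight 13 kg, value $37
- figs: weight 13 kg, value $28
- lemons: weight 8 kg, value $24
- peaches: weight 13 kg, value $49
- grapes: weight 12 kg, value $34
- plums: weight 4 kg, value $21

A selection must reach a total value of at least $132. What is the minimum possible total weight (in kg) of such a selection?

Subsets with value ≥ 132, sorted by total weight:
- apples+peaches+grapes+plums: weight 42, value 141
- figs+peaches+grapes+plums: weight 42, value 132
- apples+figs+peaches+plums: weight 43, value 135
- apples+lemons+peaches+grapes: weight 46, value 144
Minimum weight: 42 kg.

42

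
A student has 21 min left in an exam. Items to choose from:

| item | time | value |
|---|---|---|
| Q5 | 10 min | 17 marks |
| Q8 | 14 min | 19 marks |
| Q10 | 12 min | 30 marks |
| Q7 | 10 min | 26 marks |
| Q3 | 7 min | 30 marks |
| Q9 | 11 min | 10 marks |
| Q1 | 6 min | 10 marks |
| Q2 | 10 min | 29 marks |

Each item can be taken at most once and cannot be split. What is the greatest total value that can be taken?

Check high-value combinations within 21 min:
- Q10+Q3: time 12+7=19, value 30+30=60
- Q3+Q2: time 7+10=17, value 30+29=59
- Q7+Q3: time 10+7=17, value 26+30=56
- Q7+Q2: time 10+10=20, value 26+29=55
Best: 60 marks.

60 marks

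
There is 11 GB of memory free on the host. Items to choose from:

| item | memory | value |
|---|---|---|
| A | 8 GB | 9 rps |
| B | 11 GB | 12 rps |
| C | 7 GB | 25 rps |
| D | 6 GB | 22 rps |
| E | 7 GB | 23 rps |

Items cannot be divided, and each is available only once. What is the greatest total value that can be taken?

Check high-value combinations within 11 GB:
- C: memory 7, value 25
- E: memory 7, value 23
- D: memory 6, value 22
- B: memory 11, value 12
Best: 25 rps.

25 rps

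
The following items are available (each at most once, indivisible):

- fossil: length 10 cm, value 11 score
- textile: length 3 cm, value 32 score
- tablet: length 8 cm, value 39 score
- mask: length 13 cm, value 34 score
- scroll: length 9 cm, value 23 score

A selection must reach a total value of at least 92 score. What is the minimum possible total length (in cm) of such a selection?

20

Subsets with value ≥ 92, sorted by total length:
- textile+tablet+scroll: length 20, value 94
- textile+tablet+mask: length 24, value 105
Minimum length: 20 cm.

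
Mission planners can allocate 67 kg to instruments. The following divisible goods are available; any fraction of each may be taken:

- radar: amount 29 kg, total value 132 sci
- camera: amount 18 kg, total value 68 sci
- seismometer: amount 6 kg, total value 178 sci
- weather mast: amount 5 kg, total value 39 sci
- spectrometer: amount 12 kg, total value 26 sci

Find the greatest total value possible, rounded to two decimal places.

Take in order of value per unit:
- seismometer (178/6 per unit): all 6 → value 178, running total 178.00
- weather mast (39/5 per unit): all 5 → value 39, running total 217.00
- radar (132/29 per unit): all 29 → value 132, running total 349.00
- camera (68/18 per unit): all 18 → value 68, running total 417.00
- spectrometer (26/12 per unit): 9 of 12 → value 9×26/12 = 19.5000, running total 436.50
Total 436.50.

436.50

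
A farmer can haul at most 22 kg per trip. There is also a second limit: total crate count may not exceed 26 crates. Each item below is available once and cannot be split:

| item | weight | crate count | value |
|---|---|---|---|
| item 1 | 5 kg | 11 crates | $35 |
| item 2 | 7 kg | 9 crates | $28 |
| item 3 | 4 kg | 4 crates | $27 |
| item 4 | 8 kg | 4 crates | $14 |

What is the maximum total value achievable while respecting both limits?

Feasible sets respecting both limits:
- item 1+item 2+item 3: weight 16, crate count 24, value 90
- item 1+item 2+item 4: weight 20, crate count 24, value 77
- item 1+item 3+item 4: weight 17, crate count 19, value 76
- item 2+item 3+item 4: weight 19, crate count 17, value 69
Best: $90.

$90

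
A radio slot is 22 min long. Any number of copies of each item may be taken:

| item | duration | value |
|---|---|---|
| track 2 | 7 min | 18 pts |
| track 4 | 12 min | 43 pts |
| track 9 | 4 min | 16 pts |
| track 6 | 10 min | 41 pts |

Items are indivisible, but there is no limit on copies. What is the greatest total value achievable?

Best value-per-unit is track 6 at 41/10; filling with it alone gives 2×41 = 82.
Optimal mix: 3×track 9 + 1×track 6 → duration 22, value 89.

89 pts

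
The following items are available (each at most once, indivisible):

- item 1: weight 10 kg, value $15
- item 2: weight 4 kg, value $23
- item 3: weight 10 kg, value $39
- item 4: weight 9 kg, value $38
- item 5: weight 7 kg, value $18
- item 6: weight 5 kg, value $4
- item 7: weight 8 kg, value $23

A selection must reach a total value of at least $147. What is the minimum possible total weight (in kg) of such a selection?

48

Subsets with value ≥ 147, sorted by total weight:
- item 1+item 2+item 3+item 4+item 5+item 7: weight 48, value 156
- item 1+item 2+item 3+item 4+item 5+item 6+item 7: weight 53, value 160
Minimum weight: 48 kg.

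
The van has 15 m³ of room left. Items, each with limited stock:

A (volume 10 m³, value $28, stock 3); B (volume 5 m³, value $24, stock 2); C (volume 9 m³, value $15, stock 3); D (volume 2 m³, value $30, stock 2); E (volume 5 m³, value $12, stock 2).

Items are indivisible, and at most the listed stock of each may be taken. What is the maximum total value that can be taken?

$108

Top feasible selections:
- 2×B + 2×D: volume 14, value 108
- 1×B + 2×D + 1×E: volume 14, value 96
Best: $108.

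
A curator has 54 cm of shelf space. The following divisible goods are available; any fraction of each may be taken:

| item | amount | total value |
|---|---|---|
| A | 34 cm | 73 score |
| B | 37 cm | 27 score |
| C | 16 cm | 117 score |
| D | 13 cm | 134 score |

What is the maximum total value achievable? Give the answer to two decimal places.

Take in order of value per unit:
- D (134/13 per unit): all 13 → value 134, running total 134.00
- C (117/16 per unit): all 16 → value 117, running total 251.00
- A (73/34 per unit): 25 of 34 → value 25×73/34 = 53.6765, running total 304.68
Total 304.68.

304.68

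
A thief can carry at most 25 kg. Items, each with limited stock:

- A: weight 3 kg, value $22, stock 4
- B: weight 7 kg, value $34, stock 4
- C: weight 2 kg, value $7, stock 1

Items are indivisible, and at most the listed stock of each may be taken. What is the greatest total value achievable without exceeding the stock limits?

Best selections within weight 25 and stock limits:
- 3×A + 2×B + 1×C: weight 25, value 141
- 3×A + 2×B: weight 23, value 134
- 4×A + 1×B + 1×C: weight 21, value 129
Best: $141.

$141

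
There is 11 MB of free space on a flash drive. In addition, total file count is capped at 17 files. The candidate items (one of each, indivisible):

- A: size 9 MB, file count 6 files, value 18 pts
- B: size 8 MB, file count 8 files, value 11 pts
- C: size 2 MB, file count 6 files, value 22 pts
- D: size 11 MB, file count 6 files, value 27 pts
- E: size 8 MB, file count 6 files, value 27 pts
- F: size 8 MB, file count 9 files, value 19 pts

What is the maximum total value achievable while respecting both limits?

49 pts

Feasible sets respecting both limits:
- C+E: size 10, file count 12, value 49
- C+F: size 10, file count 15, value 41
- A+C: size 11, file count 12, value 40
- B+C: size 10, file count 14, value 33
Best: 49 pts.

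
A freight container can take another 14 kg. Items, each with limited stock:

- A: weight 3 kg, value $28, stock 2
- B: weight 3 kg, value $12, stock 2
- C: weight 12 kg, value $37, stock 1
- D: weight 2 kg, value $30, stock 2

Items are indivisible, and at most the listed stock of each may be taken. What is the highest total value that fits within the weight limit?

Best selections within weight 14 and stock limits:
- 2×A + 1×B + 2×D: weight 13, value 128
- 2×A + 2×D: weight 10, value 116
Best: $128.

$128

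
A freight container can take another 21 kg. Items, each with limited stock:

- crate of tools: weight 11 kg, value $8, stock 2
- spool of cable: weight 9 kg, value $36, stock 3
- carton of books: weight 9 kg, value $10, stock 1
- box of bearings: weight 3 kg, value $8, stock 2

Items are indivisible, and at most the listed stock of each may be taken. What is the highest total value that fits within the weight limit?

$80

Best selections within weight 21 and stock limits:
- 2×spool of cable + 1×box of bearings: weight 21, value 80
- 2×spool of cable: weight 18, value 72
- 1×spool of cable + 1×carton of books + 1×box of bearings: weight 21, value 54
Best: $80.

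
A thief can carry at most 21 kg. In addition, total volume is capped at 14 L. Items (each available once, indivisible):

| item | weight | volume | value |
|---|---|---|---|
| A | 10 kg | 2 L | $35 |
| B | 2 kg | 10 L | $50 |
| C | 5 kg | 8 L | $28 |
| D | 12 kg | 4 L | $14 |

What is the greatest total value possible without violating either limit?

Feasible sets respecting both limits:
- A+B: weight 12, volume 12, value 85
- B+D: weight 14, volume 14, value 64
- A+C: weight 15, volume 10, value 63
- B: weight 2, volume 10, value 50
Best: $85.

$85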